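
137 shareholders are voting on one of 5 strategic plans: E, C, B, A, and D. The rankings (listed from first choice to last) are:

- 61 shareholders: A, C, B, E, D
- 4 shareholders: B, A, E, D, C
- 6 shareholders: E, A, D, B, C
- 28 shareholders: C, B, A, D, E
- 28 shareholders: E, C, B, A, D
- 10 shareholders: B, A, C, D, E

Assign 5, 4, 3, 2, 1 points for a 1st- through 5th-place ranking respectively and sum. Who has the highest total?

E: 61·2 + 4·3 + 6·5 + 28·1 + 28·5 + 10·1 = 342
C: 61·4 + 4·1 + 6·1 + 28·5 + 28·4 + 10·3 = 536
B: 61·3 + 4·5 + 6·2 + 28·4 + 28·3 + 10·5 = 461
A: 61·5 + 4·4 + 6·4 + 28·3 + 28·2 + 10·4 = 525
D: 61·1 + 4·2 + 6·3 + 28·2 + 28·1 + 10·2 = 191
C has the highest Borda score (536).

C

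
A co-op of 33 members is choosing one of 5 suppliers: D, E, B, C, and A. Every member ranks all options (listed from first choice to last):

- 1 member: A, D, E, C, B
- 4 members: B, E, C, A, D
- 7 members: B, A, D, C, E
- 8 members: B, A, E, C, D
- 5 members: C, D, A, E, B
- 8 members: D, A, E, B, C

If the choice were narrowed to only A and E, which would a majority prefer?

Voters preferring A to E: 29; preferring E to A: 4.
A wins the head-to-head.

A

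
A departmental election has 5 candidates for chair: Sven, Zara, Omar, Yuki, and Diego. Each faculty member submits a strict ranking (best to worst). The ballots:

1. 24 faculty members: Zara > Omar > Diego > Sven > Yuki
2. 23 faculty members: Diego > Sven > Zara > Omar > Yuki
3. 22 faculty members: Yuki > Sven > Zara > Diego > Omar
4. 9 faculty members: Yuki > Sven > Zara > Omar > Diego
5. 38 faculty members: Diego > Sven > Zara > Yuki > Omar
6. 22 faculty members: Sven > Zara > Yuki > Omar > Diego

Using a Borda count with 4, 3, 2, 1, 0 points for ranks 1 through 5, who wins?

Sven: 24·1 + 23·3 + 22·3 + 9·3 + 38·3 + 22·4 = 388
Zara: 24·4 + 23·2 + 22·2 + 9·2 + 38·2 + 22·3 = 346
Omar: 24·3 + 23·1 + 22·0 + 9·1 + 38·0 + 22·1 = 126
Yuki: 24·0 + 23·0 + 22·4 + 9·4 + 38·1 + 22·2 = 206
Diego: 24·2 + 23·4 + 22·1 + 9·0 + 38·4 + 22·0 = 314
Sven has the highest Borda score (388).

Sven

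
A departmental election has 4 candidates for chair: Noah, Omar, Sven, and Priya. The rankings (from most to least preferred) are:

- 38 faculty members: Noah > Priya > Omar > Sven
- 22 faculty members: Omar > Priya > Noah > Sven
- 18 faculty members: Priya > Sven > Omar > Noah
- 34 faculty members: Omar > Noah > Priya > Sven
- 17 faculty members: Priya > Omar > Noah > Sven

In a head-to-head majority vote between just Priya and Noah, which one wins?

Noah

Voters preferring Priya to Noah: 57; preferring Noah to Priya: 72.
Noah wins the head-to-head.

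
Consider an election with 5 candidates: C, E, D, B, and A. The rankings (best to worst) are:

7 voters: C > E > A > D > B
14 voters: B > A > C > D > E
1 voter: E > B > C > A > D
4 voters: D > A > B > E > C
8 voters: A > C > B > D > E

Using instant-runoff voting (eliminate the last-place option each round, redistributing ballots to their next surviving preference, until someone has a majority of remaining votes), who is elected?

A

Round 1: C 7, E 1, D 4, B 14, A 8. Eliminate E.
Round 2: C 7, D 4, B 15, A 8. Eliminate D.
Round 3: C 7, B 15, A 12. Eliminate C.
Round 4: B 15, A 19. A has a majority.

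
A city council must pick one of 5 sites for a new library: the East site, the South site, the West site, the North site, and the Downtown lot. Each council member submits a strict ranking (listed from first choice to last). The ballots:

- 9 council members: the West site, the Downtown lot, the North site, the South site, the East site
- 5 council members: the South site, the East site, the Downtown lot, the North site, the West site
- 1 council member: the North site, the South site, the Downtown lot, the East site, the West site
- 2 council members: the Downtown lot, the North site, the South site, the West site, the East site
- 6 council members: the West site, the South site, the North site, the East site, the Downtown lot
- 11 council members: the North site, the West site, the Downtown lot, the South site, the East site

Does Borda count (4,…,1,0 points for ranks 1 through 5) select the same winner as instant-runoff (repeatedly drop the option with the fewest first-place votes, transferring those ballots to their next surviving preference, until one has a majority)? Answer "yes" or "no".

Borda — scores: the East site 22, the South site 65, the West site 95, the North site 89, the Downtown lot 69. Winner: the West site.
Instant-runoff — R1 the East site 0, the South site 5, the West site 15, the North site 12, the Downtown lot 2 (the East site out); R2 the South site 5, the West site 15, the North site 12, the Downtown lot 2 (the Downtown lot out); R3 the South site 5, the West site 15, the North site 14 (the South site out); R4 the West site 15, the North site 19 (the North site winner). Winner: the North site.
The two methods disagree.

no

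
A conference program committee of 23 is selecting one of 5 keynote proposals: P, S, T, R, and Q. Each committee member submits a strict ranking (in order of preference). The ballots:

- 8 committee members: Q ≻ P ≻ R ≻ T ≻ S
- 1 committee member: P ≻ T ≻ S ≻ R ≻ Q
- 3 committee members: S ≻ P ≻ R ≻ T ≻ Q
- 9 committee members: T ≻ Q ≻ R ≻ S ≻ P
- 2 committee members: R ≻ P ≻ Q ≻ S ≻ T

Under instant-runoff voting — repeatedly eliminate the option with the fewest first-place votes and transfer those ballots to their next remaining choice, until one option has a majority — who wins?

T

Round 1: P 1, S 3, T 9, R 2, Q 8. Eliminate P.
Round 2: S 3, T 10, R 2, Q 8. Eliminate R.
Round 3: S 3, T 10, Q 10. Eliminate S.
Round 4: T 13, Q 10. T has a majority.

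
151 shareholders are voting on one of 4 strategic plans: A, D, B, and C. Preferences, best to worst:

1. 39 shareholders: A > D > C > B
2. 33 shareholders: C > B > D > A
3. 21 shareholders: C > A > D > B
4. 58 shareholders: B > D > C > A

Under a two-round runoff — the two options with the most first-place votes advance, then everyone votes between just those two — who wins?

C

Round 1 first-place votes: A 39, D 0, B 58, C 54.
B and C advance.
Runoff: B is preferred to C by 58 voters; C by 93.
C wins the runoff.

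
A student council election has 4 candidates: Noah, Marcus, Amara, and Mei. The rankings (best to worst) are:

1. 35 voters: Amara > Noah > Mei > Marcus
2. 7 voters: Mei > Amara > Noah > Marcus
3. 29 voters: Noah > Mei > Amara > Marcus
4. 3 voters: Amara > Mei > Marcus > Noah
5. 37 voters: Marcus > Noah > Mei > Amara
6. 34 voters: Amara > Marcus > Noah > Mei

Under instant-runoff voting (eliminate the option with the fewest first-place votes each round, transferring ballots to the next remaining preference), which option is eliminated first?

Round 1: Noah 29, Marcus 37, Amara 72, Mei 7. Eliminate Mei.

Mei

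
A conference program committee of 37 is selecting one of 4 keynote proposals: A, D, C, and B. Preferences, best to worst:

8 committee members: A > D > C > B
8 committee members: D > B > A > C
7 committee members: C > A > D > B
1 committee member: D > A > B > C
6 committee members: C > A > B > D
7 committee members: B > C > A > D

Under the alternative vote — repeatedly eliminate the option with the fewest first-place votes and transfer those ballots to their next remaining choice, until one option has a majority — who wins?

C

Round 1: A 8, D 9, C 13, B 7. Eliminate B.
Round 2: A 8, D 9, C 20. C has a majority.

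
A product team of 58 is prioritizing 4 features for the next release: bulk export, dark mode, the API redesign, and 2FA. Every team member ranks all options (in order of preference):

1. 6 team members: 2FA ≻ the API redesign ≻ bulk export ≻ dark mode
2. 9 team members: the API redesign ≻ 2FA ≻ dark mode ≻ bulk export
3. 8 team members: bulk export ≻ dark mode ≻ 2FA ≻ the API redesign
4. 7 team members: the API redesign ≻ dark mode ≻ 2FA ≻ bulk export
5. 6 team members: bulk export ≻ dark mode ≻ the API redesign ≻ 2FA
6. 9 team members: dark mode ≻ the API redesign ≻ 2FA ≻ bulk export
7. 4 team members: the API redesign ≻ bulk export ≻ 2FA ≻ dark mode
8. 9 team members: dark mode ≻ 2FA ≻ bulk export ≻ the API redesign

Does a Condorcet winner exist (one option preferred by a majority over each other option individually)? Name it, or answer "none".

dark mode

dark mode vs bulk export: 34–24 for dark mode.
dark mode vs the API redesign: 32–26 for dark mode.
dark mode vs 2FA: 39–19 for dark mode.
dark mode beats every other option head-to-head.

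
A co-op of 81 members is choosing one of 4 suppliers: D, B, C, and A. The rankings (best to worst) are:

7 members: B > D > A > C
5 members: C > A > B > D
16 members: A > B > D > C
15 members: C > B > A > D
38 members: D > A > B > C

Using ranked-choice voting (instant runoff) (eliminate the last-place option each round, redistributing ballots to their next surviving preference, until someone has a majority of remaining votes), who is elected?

D

Round 1: D 38, B 7, C 20, A 16. Eliminate B.
Round 2: D 45, C 20, A 16. D has a majority.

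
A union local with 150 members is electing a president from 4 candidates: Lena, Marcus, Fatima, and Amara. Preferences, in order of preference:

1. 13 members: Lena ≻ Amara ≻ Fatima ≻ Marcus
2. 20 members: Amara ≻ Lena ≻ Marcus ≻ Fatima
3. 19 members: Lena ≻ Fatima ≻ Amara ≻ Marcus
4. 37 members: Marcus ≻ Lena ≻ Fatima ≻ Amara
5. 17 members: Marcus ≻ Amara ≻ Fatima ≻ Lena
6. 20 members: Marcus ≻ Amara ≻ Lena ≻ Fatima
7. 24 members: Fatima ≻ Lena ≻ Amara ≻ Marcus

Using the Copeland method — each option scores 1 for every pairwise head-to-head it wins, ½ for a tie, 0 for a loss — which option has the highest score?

Lena: beats Marcus, Fatima, and Amara → score 3.
Marcus: beats Fatima; loses to Lena and Amara → score 1.
Fatima: beats Amara; loses to Lena and Marcus → score 1.
Amara: beats Marcus; loses to Lena and Fatima → score 1.
Lena has the best pairwise record.

Lena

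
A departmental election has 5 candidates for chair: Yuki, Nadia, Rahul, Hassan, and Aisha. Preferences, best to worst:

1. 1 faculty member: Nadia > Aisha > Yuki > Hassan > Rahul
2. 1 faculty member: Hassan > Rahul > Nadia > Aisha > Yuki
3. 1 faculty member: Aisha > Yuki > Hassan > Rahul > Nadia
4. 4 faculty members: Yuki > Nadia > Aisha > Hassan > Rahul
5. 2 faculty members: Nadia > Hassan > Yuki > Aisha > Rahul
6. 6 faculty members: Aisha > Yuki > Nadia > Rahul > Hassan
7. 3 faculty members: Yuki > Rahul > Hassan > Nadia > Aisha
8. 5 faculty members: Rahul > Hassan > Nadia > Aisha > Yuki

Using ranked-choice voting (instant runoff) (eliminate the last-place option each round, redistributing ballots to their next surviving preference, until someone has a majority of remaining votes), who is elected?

Aisha

Round 1: Yuki 7, Nadia 3, Rahul 5, Hassan 1, Aisha 7. Eliminate Hassan.
Round 2: Yuki 7, Nadia 3, Rahul 6, Aisha 7. Eliminate Nadia.
Round 3: Yuki 9, Rahul 6, Aisha 8. Eliminate Rahul.
Round 4: Yuki 9, Aisha 14. Aisha has a majority.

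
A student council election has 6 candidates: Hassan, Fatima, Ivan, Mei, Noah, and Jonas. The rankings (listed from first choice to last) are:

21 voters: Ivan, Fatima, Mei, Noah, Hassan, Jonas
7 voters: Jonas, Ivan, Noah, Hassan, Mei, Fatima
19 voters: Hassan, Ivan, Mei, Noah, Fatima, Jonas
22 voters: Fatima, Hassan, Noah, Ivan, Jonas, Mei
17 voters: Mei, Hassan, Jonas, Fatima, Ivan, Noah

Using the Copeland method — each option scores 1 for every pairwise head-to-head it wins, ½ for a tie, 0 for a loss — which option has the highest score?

Hassan

Hassan: beats Ivan, Mei, Noah, and Jonas; ties Fatima → score 4.5.
Fatima: beats Noah and Jonas; ties Hassan and Mei; loses to Ivan → score 3.
Ivan: beats Fatima, Mei, Noah, and Jonas; loses to Hassan → score 4.
Mei: beats Noah and Jonas; ties Fatima; loses to Hassan and Ivan → score 2.5.
Noah: beats Jonas; loses to Hassan, Fatima, Ivan, and Mei → score 1.
Jonas: loses to Hassan, Fatima, Ivan, Mei, and Noah → score 0.
Hassan has the best pairwise record.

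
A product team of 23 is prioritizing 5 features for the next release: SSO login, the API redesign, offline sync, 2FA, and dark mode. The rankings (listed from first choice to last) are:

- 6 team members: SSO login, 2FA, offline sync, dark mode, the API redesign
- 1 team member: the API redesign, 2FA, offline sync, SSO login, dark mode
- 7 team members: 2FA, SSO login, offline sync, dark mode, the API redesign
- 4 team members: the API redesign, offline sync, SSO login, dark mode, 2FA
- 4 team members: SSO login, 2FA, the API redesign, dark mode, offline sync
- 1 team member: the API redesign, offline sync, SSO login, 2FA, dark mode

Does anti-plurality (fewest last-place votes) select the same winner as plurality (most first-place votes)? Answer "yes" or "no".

Anti-plurality — last-place votes: SSO login 0, the API redesign 13, offline sync 4, 2FA 4, dark mode 2. Winner: SSO login.
Plurality — first-place votes: SSO login 10, the API redesign 6, offline sync 0, 2FA 7, dark mode 0. Winner: SSO login.
The two methods agree.

yes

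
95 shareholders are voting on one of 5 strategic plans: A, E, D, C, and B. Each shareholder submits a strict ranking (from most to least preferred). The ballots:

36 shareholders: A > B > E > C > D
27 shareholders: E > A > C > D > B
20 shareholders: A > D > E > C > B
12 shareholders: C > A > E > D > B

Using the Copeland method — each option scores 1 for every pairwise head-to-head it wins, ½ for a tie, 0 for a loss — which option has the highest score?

A

A: beats E, D, C, and B → score 4.
E: beats D, C, and B; loses to A → score 3.
D: beats B; loses to A, E, and C → score 1.
C: beats D and B; loses to A and E → score 2.
B: loses to A, E, D, and C → score 0.
A has the best pairwise record.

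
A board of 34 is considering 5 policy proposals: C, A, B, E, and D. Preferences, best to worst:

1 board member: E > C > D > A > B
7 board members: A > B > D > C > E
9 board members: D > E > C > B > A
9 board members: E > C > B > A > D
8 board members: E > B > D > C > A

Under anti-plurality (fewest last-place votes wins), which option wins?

Last-place votes: C 0, A 17, B 1, E 7, D 9.
C is ranked last by the fewest voters, so C wins.

C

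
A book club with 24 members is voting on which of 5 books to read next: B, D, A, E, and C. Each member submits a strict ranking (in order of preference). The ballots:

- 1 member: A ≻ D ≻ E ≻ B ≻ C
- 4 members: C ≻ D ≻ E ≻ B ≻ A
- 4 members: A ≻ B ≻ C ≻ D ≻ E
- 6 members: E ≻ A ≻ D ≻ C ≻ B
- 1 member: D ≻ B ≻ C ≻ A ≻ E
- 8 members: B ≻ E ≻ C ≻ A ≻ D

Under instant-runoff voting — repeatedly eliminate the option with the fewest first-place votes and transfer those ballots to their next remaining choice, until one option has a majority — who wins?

Round 1: B 8, D 1, A 5, E 6, C 4. Eliminate D.
Round 2: B 9, A 5, E 6, C 4. Eliminate C.
Round 3: B 9, A 5, E 10. Eliminate A.
Round 4: B 13, E 11. B has a majority.

B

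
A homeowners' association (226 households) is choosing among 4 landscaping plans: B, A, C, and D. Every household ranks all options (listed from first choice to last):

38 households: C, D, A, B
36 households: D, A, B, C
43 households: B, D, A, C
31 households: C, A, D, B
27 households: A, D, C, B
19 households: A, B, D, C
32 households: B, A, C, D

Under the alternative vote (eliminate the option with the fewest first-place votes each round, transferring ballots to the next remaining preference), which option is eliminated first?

Round 1: B 75, A 46, C 69, D 36. Eliminate D.

D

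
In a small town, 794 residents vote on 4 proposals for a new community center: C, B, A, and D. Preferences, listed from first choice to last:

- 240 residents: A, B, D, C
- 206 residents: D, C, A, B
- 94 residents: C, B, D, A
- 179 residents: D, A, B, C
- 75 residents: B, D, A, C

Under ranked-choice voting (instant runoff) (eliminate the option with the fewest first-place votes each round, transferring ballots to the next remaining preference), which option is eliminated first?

Round 1: C 94, B 75, A 240, D 385. Eliminate B.

B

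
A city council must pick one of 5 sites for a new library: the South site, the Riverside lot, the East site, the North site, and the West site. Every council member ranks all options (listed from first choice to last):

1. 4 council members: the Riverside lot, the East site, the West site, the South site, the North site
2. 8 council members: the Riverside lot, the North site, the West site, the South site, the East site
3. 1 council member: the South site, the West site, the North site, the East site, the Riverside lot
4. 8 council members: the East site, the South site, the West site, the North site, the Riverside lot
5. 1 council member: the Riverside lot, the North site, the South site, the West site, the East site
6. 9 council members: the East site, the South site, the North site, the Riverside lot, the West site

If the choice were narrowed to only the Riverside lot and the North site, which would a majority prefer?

Voters preferring the Riverside lot to the North site: 13; preferring the North site to the Riverside lot: 18.
the North site wins the head-to-head.

the North site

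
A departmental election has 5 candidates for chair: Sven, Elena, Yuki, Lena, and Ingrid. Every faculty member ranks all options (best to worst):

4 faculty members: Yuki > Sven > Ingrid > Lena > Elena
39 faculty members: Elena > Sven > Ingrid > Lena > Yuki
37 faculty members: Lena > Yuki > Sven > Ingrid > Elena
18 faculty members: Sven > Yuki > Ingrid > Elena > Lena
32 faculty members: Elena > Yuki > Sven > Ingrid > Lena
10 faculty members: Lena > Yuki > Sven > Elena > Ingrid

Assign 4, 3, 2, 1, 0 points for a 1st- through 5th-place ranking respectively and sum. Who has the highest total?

Sven

Sven: 4·3 + 39·3 + 37·2 + 18·4 + 32·2 + 10·2 = 359
Elena: 4·0 + 39·4 + 37·0 + 18·1 + 32·4 + 10·1 = 312
Yuki: 4·4 + 39·0 + 37·3 + 18·3 + 32·3 + 10·3 = 307
Lena: 4·1 + 39·1 + 37·4 + 18·0 + 32·0 + 10·4 = 231
Ingrid: 4·2 + 39·2 + 37·1 + 18·2 + 32·1 + 10·0 = 191
Sven has the highest Borda score (359).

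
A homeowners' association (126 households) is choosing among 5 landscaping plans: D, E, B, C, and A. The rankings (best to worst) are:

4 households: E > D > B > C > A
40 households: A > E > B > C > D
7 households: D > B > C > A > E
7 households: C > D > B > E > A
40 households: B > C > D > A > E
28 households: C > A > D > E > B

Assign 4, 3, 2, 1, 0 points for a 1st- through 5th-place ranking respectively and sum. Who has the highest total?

D: 4·3 + 40·0 + 7·4 + 7·3 + 40·2 + 28·2 = 197
E: 4·4 + 40·3 + 7·0 + 7·1 + 40·0 + 28·1 = 171
B: 4·2 + 40·2 + 7·3 + 7·2 + 40·4 + 28·0 = 283
C: 4·1 + 40·1 + 7·2 + 7·4 + 40·3 + 28·4 = 318
A: 4·0 + 40·4 + 7·1 + 7·0 + 40·1 + 28·3 = 291
C has the highest Borda score (318).

C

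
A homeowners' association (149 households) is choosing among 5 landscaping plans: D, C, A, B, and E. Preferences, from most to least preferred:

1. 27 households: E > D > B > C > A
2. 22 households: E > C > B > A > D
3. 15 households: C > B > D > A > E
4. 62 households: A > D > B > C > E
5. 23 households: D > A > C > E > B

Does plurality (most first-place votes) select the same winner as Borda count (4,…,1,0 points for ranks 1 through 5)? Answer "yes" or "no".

no

Plurality — first-place votes: D 23, C 15, A 62, B 0, E 49. Winner: A.
Borda — scores: D 389, C 261, A 354, B 267, E 219. Winner: D.
The two methods disagree.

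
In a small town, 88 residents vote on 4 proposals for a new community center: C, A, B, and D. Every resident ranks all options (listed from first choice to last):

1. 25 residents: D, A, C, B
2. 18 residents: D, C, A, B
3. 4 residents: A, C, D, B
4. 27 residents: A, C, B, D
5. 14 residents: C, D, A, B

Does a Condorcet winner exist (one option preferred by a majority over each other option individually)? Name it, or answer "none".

none

Checking pairwise contests:
A beats C 56–32.
D beats A 57–31.
C beats B 88–0.
C beats D 45–43.
Every option loses at least one head-to-head, so there is no Condorcet winner.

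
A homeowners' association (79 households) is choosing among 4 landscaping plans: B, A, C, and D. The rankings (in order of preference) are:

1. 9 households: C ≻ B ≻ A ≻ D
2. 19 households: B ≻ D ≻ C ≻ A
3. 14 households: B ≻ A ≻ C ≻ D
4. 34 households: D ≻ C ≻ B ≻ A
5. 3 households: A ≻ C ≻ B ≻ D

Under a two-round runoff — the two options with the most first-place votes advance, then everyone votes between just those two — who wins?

B

Round 1 first-place votes: B 33, A 3, C 9, D 34.
D and B advance.
Runoff: D is preferred to B by 34 voters; B by 45.
B wins the runoff.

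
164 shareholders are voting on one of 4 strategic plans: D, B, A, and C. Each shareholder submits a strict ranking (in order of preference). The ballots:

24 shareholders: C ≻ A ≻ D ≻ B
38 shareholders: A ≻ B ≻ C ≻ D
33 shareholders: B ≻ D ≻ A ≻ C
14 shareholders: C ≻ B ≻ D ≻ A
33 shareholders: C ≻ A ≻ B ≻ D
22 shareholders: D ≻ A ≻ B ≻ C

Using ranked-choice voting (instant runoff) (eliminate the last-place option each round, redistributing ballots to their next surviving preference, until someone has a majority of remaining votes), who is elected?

Round 1: D 22, B 33, A 38, C 71. Eliminate D.
Round 2: B 33, A 60, C 71. Eliminate B.
Round 3: A 93, C 71. A has a majority.

A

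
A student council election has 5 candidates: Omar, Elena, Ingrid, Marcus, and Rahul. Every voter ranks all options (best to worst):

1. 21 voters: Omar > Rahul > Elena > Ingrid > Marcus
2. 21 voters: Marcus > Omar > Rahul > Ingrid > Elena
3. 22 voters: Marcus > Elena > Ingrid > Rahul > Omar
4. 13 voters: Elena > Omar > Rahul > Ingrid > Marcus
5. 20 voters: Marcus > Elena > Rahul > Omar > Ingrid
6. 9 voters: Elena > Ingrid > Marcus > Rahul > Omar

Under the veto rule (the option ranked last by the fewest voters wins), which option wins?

Last-place votes: Omar 31, Elena 21, Ingrid 20, Marcus 34, Rahul 0.
Rahul is ranked last by the fewest voters, so Rahul wins.

Rahul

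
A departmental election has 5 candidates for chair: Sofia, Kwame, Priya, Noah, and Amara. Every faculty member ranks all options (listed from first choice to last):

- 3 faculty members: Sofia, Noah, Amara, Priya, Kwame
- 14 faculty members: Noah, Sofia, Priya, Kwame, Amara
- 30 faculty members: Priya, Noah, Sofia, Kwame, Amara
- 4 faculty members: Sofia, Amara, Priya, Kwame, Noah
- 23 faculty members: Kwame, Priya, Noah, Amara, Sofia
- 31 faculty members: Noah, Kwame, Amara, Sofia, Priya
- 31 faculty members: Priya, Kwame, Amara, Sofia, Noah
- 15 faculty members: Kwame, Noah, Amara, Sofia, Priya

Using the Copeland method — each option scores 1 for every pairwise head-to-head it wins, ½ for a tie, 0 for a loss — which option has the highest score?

Sofia: loses to Kwame, Priya, Noah, and Amara → score 0.
Kwame: beats Sofia and Amara; loses to Priya and Noah → score 2.
Priya: beats Sofia, Kwame, Noah, and Amara → score 4.
Noah: beats Sofia, Kwame, and Amara; loses to Priya → score 3.
Amara: beats Sofia; loses to Kwame, Priya, and Noah → score 1.
Priya has the best pairwise record.

Priya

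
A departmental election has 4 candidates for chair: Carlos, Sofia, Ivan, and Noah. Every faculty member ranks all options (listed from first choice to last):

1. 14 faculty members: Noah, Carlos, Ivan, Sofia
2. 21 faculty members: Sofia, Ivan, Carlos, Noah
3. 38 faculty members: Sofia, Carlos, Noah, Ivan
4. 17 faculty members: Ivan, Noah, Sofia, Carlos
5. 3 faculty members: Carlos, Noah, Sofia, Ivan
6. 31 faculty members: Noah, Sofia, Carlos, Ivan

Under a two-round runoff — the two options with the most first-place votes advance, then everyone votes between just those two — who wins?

Round 1 first-place votes: Carlos 3, Sofia 59, Ivan 17, Noah 45.
Sofia and Noah advance.
Runoff: Sofia is preferred to Noah by 59 voters; Noah by 65.
Noah wins the runoff.

Noah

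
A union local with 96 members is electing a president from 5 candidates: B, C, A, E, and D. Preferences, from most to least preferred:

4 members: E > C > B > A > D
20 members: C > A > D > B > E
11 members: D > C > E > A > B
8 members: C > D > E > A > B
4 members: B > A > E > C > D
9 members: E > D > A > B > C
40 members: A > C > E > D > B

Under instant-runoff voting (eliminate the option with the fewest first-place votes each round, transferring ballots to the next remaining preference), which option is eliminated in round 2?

D

Round 1: B 4, C 28, A 40, E 13, D 11. Eliminate B.
Round 2: C 28, A 44, E 13, D 11. Eliminate D.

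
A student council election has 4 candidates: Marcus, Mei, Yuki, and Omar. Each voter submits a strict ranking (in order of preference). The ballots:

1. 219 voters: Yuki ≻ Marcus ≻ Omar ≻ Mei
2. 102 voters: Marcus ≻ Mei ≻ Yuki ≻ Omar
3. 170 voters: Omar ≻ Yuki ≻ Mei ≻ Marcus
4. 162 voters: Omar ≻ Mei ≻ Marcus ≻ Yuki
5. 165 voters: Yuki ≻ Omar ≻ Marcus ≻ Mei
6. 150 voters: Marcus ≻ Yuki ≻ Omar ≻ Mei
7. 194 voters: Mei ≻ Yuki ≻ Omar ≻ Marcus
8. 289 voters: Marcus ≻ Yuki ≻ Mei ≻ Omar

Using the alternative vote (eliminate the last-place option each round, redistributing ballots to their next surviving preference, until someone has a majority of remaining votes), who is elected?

Yuki

Round 1: Marcus 541, Mei 194, Yuki 384, Omar 332. Eliminate Mei.
Round 2: Marcus 541, Yuki 578, Omar 332. Eliminate Omar.
Round 3: Marcus 703, Yuki 748. Yuki has a majority.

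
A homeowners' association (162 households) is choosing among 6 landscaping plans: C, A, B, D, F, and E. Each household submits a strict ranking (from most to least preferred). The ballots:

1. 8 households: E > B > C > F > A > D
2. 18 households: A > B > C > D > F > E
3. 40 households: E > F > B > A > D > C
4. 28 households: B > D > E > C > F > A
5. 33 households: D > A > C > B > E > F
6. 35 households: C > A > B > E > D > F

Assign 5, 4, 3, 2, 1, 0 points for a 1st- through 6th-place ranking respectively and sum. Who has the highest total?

B

C: 8·3 + 18·3 + 40·0 + 28·2 + 33·3 + 35·5 = 408
A: 8·1 + 18·5 + 40·2 + 28·0 + 33·4 + 35·4 = 450
B: 8·4 + 18·4 + 40·3 + 28·5 + 33·2 + 35·3 = 535
D: 8·0 + 18·2 + 40·1 + 28·4 + 33·5 + 35·1 = 388
F: 8·2 + 18·1 + 40·4 + 28·1 + 33·0 + 35·0 = 222
E: 8·5 + 18·0 + 40·5 + 28·3 + 33·1 + 35·2 = 427
B has the highest Borda score (535).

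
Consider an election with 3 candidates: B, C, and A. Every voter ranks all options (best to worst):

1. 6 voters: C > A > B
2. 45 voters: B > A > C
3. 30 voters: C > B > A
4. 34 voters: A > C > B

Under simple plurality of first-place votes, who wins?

First-place votes: B 45, C 36, A 34.
B has the most first-place votes.

B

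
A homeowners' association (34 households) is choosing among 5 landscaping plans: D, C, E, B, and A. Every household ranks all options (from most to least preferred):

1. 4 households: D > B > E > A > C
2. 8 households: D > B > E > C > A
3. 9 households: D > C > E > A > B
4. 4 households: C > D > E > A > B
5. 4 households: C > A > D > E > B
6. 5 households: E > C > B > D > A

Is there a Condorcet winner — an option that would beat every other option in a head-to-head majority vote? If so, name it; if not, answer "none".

D vs C: 21–13 for D.
D vs E: 29–5 for D.
D vs B: 29–5 for D.
D vs A: 30–4 for D.
D beats every other option head-to-head.

D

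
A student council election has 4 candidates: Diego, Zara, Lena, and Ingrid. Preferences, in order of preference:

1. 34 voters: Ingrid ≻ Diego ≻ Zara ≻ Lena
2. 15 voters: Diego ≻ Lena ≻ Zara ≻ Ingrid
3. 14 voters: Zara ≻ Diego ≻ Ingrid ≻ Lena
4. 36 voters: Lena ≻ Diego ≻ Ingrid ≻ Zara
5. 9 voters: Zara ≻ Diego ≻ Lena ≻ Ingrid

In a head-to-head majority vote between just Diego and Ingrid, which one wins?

Diego

Voters preferring Diego to Ingrid: 74; preferring Ingrid to Diego: 34.
Diego wins the head-to-head.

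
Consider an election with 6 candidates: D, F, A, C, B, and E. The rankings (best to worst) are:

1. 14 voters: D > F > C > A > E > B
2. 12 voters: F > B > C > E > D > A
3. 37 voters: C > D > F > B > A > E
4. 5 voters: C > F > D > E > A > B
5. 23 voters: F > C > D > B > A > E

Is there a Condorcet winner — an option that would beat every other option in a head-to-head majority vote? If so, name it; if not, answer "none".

Checking pairwise contests:
C beats D 77–14.
D beats F 51–40.
D beats A 91–0.
F beats C 49–42.
D beats B 79–12.
D beats E 79–12.
Every option loses at least one head-to-head, so there is no Condorcet winner.

none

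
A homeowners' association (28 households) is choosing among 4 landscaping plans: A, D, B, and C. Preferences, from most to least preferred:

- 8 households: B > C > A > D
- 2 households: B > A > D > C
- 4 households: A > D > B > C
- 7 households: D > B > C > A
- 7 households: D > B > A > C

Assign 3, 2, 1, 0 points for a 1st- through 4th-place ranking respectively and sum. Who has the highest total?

B

A: 8·1 + 2·2 + 4·3 + 7·0 + 7·1 = 31
D: 8·0 + 2·1 + 4·2 + 7·3 + 7·3 = 52
B: 8·3 + 2·3 + 4·1 + 7·2 + 7·2 = 62
C: 8·2 + 2·0 + 4·0 + 7·1 + 7·0 = 23
B has the highest Borda score (62).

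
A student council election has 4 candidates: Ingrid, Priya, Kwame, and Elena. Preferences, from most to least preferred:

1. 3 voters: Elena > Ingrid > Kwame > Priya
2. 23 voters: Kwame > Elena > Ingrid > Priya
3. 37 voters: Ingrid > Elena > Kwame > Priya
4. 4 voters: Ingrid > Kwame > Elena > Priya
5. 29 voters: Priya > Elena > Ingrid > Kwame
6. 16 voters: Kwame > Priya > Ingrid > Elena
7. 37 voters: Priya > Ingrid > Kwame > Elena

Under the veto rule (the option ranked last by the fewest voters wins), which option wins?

Ingrid

Last-place votes: Ingrid 0, Priya 67, Kwame 29, Elena 53.
Ingrid is ranked last by the fewest voters, so Ingrid wins.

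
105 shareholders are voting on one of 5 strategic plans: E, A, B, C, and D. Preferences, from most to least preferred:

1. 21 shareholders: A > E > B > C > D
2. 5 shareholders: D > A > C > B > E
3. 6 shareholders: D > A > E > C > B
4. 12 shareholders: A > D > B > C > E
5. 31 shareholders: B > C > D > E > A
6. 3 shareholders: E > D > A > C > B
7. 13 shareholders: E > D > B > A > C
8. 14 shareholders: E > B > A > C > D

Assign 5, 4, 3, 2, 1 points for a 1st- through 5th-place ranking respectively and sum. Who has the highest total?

E: 21·4 + 5·1 + 6·3 + 12·1 + 31·2 + 3·5 + 13·5 + 14·5 = 331
A: 21·5 + 5·4 + 6·4 + 12·5 + 31·1 + 3·3 + 13·2 + 14·3 = 317
B: 21·3 + 5·2 + 6·1 + 12·3 + 31·5 + 3·1 + 13·3 + 14·4 = 368
C: 21·2 + 5·3 + 6·2 + 12·2 + 31·4 + 3·2 + 13·1 + 14·2 = 264
D: 21·1 + 5·5 + 6·5 + 12·4 + 31·3 + 3·4 + 13·4 + 14·1 = 295
B has the highest Borda score (368).

B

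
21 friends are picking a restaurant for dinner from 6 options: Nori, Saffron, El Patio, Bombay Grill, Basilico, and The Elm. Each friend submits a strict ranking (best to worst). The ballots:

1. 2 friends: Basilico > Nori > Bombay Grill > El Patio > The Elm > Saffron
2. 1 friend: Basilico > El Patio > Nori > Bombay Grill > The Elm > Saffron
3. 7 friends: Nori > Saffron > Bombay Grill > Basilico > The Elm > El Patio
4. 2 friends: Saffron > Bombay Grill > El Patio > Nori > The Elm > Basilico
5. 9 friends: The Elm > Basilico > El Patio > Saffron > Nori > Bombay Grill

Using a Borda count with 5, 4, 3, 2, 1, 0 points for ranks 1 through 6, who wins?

Nori: 2·4 + 1·3 + 7·5 + 2·2 + 9·1 = 59
Saffron: 2·0 + 1·0 + 7·4 + 2·5 + 9·2 = 56
El Patio: 2·2 + 1·4 + 7·0 + 2·3 + 9·3 = 41
Bombay Grill: 2·3 + 1·2 + 7·3 + 2·4 + 9·0 = 37
Basilico: 2·5 + 1·5 + 7·2 + 2·0 + 9·4 = 65
The Elm: 2·1 + 1·1 + 7·1 + 2·1 + 9·5 = 57
Basilico has the highest Borda score (65).

Basilico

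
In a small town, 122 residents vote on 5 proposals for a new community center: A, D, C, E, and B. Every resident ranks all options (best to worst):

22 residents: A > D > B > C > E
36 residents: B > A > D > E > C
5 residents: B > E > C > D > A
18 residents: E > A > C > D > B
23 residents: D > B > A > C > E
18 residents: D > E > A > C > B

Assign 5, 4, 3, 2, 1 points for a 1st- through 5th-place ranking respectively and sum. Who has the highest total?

A

A: 22·5 + 36·4 + 5·1 + 18·4 + 23·3 + 18·3 = 454
D: 22·4 + 36·3 + 5·2 + 18·2 + 23·5 + 18·5 = 447
C: 22·2 + 36·1 + 5·3 + 18·3 + 23·2 + 18·2 = 231
E: 22·1 + 36·2 + 5·4 + 18·5 + 23·1 + 18·4 = 299
B: 22·3 + 36·5 + 5·5 + 18·1 + 23·4 + 18·1 = 399
A has the highest Borda score (454).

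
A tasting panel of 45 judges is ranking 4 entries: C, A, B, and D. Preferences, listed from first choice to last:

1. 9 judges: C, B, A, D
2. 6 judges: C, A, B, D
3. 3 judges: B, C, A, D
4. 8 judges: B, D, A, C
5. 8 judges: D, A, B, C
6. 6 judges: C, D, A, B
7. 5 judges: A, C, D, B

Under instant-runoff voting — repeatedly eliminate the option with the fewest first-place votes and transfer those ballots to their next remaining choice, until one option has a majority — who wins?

C

Round 1: C 21, A 5, B 11, D 8. Eliminate A.
Round 2: C 26, B 11, D 8. C has a majority.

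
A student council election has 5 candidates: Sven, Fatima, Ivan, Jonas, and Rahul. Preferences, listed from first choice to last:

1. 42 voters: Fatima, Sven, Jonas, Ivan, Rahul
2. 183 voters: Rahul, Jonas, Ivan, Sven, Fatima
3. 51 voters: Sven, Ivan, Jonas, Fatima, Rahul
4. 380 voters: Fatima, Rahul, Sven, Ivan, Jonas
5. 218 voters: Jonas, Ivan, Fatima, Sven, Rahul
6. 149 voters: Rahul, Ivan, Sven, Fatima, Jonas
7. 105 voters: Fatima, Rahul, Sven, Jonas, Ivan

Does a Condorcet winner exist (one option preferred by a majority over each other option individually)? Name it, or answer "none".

Checking pairwise contests:
Fatima beats Sven 745–383.
Ivan beats Fatima 601–527.
Sven beats Ivan 578–550.
Sven beats Jonas 727–401.
Fatima beats Rahul 796–332.
Every option loses at least one head-to-head, so there is no Condorcet winner.

none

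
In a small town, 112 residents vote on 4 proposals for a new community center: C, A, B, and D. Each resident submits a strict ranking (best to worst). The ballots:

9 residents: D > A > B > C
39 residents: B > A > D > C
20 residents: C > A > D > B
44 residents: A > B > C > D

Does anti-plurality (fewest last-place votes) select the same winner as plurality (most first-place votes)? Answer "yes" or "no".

Anti-plurality — last-place votes: C 48, A 0, B 20, D 44. Winner: A.
Plurality — first-place votes: C 20, A 44, B 39, D 9. Winner: A.
The two methods agree.

yes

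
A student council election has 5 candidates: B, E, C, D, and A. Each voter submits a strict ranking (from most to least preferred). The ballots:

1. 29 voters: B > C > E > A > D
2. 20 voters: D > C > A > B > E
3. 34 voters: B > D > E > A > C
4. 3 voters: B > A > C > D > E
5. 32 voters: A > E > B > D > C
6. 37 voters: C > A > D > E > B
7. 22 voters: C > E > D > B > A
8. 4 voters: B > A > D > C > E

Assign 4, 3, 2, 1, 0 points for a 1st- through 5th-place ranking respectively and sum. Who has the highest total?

B: 29·4 + 20·1 + 34·4 + 3·4 + 32·2 + 37·0 + 22·1 + 4·4 = 386
E: 29·2 + 20·0 + 34·2 + 3·0 + 32·3 + 37·1 + 22·3 + 4·0 = 325
C: 29·3 + 20·3 + 34·0 + 3·2 + 32·0 + 37·4 + 22·4 + 4·1 = 393
D: 29·0 + 20·4 + 34·3 + 3·1 + 32·1 + 37·2 + 22·2 + 4·2 = 343
A: 29·1 + 20·2 + 34·1 + 3·3 + 32·4 + 37·3 + 22·0 + 4·3 = 363
C has the highest Borda score (393).

C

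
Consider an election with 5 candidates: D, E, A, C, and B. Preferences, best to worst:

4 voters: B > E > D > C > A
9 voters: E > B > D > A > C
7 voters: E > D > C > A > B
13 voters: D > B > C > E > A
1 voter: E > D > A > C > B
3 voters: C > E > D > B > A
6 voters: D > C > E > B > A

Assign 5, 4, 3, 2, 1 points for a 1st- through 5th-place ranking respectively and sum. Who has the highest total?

D

D: 4·3 + 9·3 + 7·4 + 13·5 + 1·4 + 3·3 + 6·5 = 175
E: 4·4 + 9·5 + 7·5 + 13·2 + 1·5 + 3·4 + 6·3 = 157
A: 4·1 + 9·2 + 7·2 + 13·1 + 1·3 + 3·1 + 6·1 = 61
C: 4·2 + 9·1 + 7·3 + 13·3 + 1·2 + 3·5 + 6·4 = 118
B: 4·5 + 9·4 + 7·1 + 13·4 + 1·1 + 3·2 + 6·2 = 134
D has the highest Borda score (175).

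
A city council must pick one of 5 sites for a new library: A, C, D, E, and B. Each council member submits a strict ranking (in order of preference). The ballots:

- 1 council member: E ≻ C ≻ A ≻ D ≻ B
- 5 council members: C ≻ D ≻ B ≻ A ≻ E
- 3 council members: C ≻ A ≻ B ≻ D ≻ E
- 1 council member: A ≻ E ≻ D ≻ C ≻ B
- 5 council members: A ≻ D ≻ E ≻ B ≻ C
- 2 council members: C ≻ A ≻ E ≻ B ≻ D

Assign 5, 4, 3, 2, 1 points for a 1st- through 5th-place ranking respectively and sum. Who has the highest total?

A

A: 1·3 + 5·2 + 3·4 + 1·5 + 5·5 + 2·4 = 63
C: 1·4 + 5·5 + 3·5 + 1·2 + 5·1 + 2·5 = 61
D: 1·2 + 5·4 + 3·2 + 1·3 + 5·4 + 2·1 = 53
E: 1·5 + 5·1 + 3·1 + 1·4 + 5·3 + 2·3 = 38
B: 1·1 + 5·3 + 3·3 + 1·1 + 5·2 + 2·2 = 40
A has the highest Borda score (63).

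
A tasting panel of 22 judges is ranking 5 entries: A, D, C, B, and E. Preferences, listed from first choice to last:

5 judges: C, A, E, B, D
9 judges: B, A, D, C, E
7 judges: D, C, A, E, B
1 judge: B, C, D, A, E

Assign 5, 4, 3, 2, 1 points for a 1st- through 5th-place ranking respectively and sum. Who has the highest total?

A

A: 5·4 + 9·4 + 7·3 + 1·2 = 79
D: 5·1 + 9·3 + 7·5 + 1·3 = 70
C: 5·5 + 9·2 + 7·4 + 1·4 = 75
B: 5·2 + 9·5 + 7·1 + 1·5 = 67
E: 5·3 + 9·1 + 7·2 + 1·1 = 39
A has the highest Borda score (79).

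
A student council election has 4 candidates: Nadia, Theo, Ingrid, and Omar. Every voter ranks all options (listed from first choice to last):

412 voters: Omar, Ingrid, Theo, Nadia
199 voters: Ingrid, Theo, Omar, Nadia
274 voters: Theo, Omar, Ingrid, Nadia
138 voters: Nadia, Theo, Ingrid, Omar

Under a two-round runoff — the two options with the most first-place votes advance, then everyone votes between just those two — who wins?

Theo

Round 1 first-place votes: Nadia 138, Theo 274, Ingrid 199, Omar 412.
Omar and Theo advance.
Runoff: Omar is preferred to Theo by 412 voters; Theo by 611.
Theo wins the runoff.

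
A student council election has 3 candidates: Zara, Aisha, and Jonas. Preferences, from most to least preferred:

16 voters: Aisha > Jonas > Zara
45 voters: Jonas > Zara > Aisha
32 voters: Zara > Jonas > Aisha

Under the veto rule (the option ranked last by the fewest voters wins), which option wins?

Jonas

Last-place votes: Zara 16, Aisha 77, Jonas 0.
Jonas is ranked last by the fewest voters, so Jonas wins.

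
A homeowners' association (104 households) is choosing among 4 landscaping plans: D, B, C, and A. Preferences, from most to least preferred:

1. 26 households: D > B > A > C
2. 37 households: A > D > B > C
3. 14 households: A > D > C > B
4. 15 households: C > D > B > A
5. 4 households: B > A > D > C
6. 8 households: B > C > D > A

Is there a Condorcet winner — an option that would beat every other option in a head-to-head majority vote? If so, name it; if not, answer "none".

Checking pairwise contests:
A beats D 55–49.
D beats B 92–12.
D beats C 81–23.
B beats A 53–51.
Every option loses at least one head-to-head, so there is no Condorcet winner.

none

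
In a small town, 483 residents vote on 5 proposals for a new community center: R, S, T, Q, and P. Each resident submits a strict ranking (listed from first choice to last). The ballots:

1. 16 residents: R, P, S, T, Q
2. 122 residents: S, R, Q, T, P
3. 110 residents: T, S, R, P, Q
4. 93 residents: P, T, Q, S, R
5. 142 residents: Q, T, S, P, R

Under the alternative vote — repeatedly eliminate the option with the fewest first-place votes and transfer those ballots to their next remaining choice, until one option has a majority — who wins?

Q

Round 1: R 16, S 122, T 110, Q 142, P 93. Eliminate R.
Round 2: S 122, T 110, Q 142, P 109. Eliminate P.
Round 3: S 138, T 203, Q 142. Eliminate S.
Round 4: T 219, Q 264. Q has a majority.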